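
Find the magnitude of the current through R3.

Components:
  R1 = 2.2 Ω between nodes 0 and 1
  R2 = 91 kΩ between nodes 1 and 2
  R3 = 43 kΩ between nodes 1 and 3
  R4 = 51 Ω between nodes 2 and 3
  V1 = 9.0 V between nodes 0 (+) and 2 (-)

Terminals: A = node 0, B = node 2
Nodal analysis, taking node 2 as the 0 V reference.
Source V1 fixes V_0 = 9 V.
KCL at each unknown node (sum of currents leaving = 0; resistances in Ω):
  Node 1: (V_1 - 9)/2.2 + (V_1 - 0)/91000 + (V_1 - V_3)/43000 = 0
  Node 3: (V_3 - V_1)/43000 + (V_3 - 0)/51 = 0
Collecting terms (coefficients in siemens):
  0.4546·V_1 - 0.00002326·V_3 = 4.091
  0.01963·V_3 - 0.00002326·V_1 = 0
Determinant D = (0.4546)(0.01963) - (-0.00002326)(-0.00002326) = 0.008924
V_1 = [(4.091)(0.01963) - (-0.00002326)(0)]/D = 8.999 V
V_3 = [(0.4546)(0) - (4.091)(-0.00002326)]/D = 0.01066 V
I_R3 = (V_1 - V_3)/R3 = (8.999 - 0.01066)/43000 = 0.000209 A
|I_R3| = 0.000209 A

Final answer: |I_R3| = 0.000209 A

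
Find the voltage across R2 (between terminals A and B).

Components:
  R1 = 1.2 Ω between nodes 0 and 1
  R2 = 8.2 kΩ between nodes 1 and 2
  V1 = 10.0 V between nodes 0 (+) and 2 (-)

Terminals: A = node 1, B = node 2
R1 and R2 are in series across V1 (node 0 → node 1 → node 2), and the output A–B is taken across R2, so this is a voltage divider.
Series current: I = V1/(R1 + R2) = 10/(1.2 + 8200) = 10/8201 = 0.001219 A
V_R2 = I × R2 = V1 × R2/(R1 + R2) = 10 × 8200/8201 = 9.999 V

Final answer: 9.999 V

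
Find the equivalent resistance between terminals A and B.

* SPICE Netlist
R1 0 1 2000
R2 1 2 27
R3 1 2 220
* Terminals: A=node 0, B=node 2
Reduce the network between node 0 (A) and node 2 (B) by series/parallel combination:
  Rp1 = R2 ‖ R3 (parallel, both between nodes 1 and 2) = 1/(1/27 + 1/220) = 24.05 Ω
  Rs1 = R1 + Rp1 (series, joined only at node 1) = 2000 + 24.05 = 2024 Ω
R_eq = 2.024 kΩ

Final answer: 2.024 kΩ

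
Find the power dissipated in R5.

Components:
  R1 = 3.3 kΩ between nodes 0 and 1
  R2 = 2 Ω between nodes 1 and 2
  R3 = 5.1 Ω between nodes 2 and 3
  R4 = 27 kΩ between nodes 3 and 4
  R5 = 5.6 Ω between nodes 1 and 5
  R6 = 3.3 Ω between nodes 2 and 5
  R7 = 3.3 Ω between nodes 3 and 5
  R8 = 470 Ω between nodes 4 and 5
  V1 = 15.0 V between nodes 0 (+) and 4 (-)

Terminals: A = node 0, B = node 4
Nodal analysis, taking node 4 as the 0 V reference.
Source V1 fixes V_0 = 15 V.
KCL at each unknown node (sum of currents leaving = 0; resistances in Ω):
  Node 1: (V_1 - 15)/3300 + (V_1 - V_2)/2 + (V_1 - V_5)/5.6 = 0
  Node 2: (V_2 - V_1)/2 + (V_2 - V_3)/5.1 + (V_2 - V_5)/3.3 = 0
  Node 3: (V_3 - V_2)/5.1 + (V_3 - 0)/27000 + (V_3 - V_5)/3.3 = 0
  Node 5: (V_5 - V_1)/5.6 + (V_5 - V_2)/3.3 + (V_5 - V_3)/3.3 + (V_5 - 0)/470 = 0
Collecting terms (coefficients in siemens):
  0.6789·V_1 - 0.5·V_2 - 0.1786·V_5 = 0.004545
  0.9991·V_2 - 0.5·V_1 - 0.1961·V_3 - 0.303·V_5 = 0
  0.4991·V_3 - 0.1961·V_2 - 0.303·V_5 = 0
  0.7868·V_5 - 0.1786·V_1 - 0.303·V_2 - 0.303·V_3 = 0
Solving these 4 simultaneous equations (Gaussian elimination) gives:
  V_1 = 1.85 V, V_2 = 1.846 V, V_3 = 1.843 V, V_5 = 1.841 V
I_R5 = (V_1 - V_5)/R5 = (1.85 - 1.841)/5.6 = 0.00174 A
P_R5 = I_R5² × R5 = (0.00174)² × 5.6 = 0.00001695 W

Final answer: 1.695e-05 W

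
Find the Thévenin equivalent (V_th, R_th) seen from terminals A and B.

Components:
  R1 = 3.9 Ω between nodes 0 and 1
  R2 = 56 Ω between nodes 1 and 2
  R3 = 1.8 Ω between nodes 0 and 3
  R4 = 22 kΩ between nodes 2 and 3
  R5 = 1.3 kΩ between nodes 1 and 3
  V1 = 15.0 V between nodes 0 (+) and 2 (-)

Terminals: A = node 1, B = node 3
Step 1 — V_th is the open-circuit voltage V_A - V_B (nothing connected across the terminals).
Nodal analysis, taking node 2 as the 0 V reference.
Source V1 fixes V_0 = 15 V.
KCL at each unknown node (sum of currents leaving = 0; resistances in Ω):
  Node 1: (V_1 - 15)/3.9 + (V_1 - 0)/56 + (V_1 - V_3)/1300 = 0
  Node 3: (V_3 - 15)/1.8 + (V_3 - 0)/22000 + (V_3 - V_1)/1300 = 0
Collecting terms (coefficients in siemens):
  0.275·V_1 - 0.0007692·V_3 = 3.846
  0.5564·V_3 - 0.0007692·V_1 = 8.333
Determinant D = (0.275)(0.5564) - (-0.0007692)(-0.0007692) = 0.153
V_1 = [(3.846)(0.5564) - (-0.0007692)(8.333)]/D = 14.03 V
V_3 = [(0.275)(8.333) - (3.846)(-0.0007692)]/D = 15 V
V_th = V_1 - V_3 = 14.03 - 15 = -0.9713 V
Step 2 — R_th: zero the source — replace V1 by a short circuit (node 2 merges into node 0) — and find the resistance seen between A (node 1) and B (node 3).
Reduce the network between node 1 (A) and node 3 (B) by series/parallel combination:
  Rp1 = R1 ‖ R2 (parallel, both between nodes 0 and 1) = 1/(1/3.9 + 1/56) = 3.646 Ω
  Rp2 = R3 ‖ R4 (parallel, both between nodes 0 and 3) = 1/(1/1.8 + 1/22000) = 1.8 Ω
  Rs1 = Rp1 + Rp2 (series, joined only at node 0) = 3.646 + 1.8 = 5.446 Ω
  Rp3 = R5 ‖ Rs1 (parallel, both between nodes 1 and 3) = 1/(1/1300 + 1/5.446) = 5.423 Ω
R_th = 5.423 Ω

Final answer: V_th = -0.9713 V, R_th = 5.423 Ω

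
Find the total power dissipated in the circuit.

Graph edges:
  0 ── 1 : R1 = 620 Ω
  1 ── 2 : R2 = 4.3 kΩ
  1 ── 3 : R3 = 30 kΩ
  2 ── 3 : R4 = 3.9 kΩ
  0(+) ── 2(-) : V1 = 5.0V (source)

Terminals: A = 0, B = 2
Nodal analysis, taking node 2 as the 0 V reference.
Source V1 fixes V_0 = 5 V.
KCL at each unknown node (sum of currents leaving = 0; resistances in Ω):
  Node 1: (V_1 - 5)/620 + (V_1 - 0)/4300 + (V_1 - V_3)/30000 = 0
  Node 3: (V_3 - V_1)/30000 + (V_3 - 0)/3900 = 0
Collecting terms (coefficients in siemens):
  0.001879·V_1 - 0.00003333·V_3 = 0.008065
  0.0002897·V_3 - 0.00003333·V_1 = 0
Determinant D = (0.001879)(0.0002897) - (-0.00003333)(-0.00003333) = 0.0000005433
V_1 = [(0.008065)(0.0002897) - (-0.00003333)(0)]/D = 4.301 V
V_3 = [(0.001879)(0) - (0.008065)(-0.00003333)]/D = 0.4948 V
Power in each resistor, P = (ΔV)²/R:
  P_R1 = (5 - 4.301)²/620 = 0.0007877 W
  P_R2 = (4.301 - 0)²/4300 = 0.004302 W
  P_R3 = (4.301 - 0.4948)²/30000 = 0.0004829 W
  P_R4 = (0 - 0.4948)²/3900 = 0.00006278 W
P_total = P_R1 + P_R2 + P_R3 + P_R4 = 0.005636 W

Final answer: 0.005636 W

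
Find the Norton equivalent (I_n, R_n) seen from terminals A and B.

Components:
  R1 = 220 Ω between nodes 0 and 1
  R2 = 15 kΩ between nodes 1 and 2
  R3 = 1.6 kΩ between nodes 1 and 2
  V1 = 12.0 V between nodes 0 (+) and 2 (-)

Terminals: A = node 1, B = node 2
Find the Thévenin equivalent first; then I_n = V_th/R_th and R_n = R_th.
Step 1 — V_th is the open-circuit voltage V_A - V_B (nothing connected across the terminals).
Nodal analysis, taking node 2 as the 0 V reference.
Source V1 fixes V_0 = 12 V.
KCL at each unknown node (sum of currents leaving = 0; resistances in Ω):
  Node 1: (V_1 - 12)/220 + (V_1 - 0)/15000 + (V_1 - 0)/1600 = 0
Collecting terms: 0.005237 × V_1 = 0.05455  =>  V_1 = 10.42 V
V_th = V_1 - V_2 = 10.42 - 0 = 10.42 V
Step 2 — R_th: zero the source — replace V1 by a short circuit (node 2 merges into node 0) — and find the resistance seen between A (node 1) and B (node 0).
Reduce the network between node 1 (A) and node 0 (B) by series/parallel combination:
  Rp1 = R1 ‖ R2 ‖ R3 (parallel, all between nodes 0 and 1) = 1/(1/220 + 1/15000 + 1/1600) = 190.9 Ω
R_th = 190.9 Ω
I_n = V_th/R_th = 10.42/190.9 = 0.05455 A, and R_n = R_th = 190.9 Ω

Final answer: I_n = 0.05455 A, R_n = 190.9 Ω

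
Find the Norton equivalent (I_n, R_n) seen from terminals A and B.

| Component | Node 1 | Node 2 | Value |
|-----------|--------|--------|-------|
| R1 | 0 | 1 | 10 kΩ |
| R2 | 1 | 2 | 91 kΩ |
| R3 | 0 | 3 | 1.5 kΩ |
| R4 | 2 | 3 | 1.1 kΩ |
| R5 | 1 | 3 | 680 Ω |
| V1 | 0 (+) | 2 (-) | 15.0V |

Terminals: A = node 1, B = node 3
Find the Thévenin equivalent first; then I_n = V_th/R_th and R_n = R_th.
Step 1 — V_th is the open-circuit voltage V_A - V_B (nothing connected across the terminals).
Nodal analysis, taking node 2 as the 0 V reference.
Source V1 fixes V_0 = 15 V.
KCL at each unknown node (sum of currents leaving = 0; resistances in Ω):
  Node 1: (V_1 - 15)/10000 + (V_1 - 0)/91000 + (V_1 - V_3)/680 = 0
  Node 3: (V_3 - 15)/1500 + (V_3 - 0)/1100 + (V_3 - V_1)/680 = 0
Collecting terms (coefficients in siemens):
  0.001582·V_1 - 0.001471·V_3 = 0.0015
  0.003046·V_3 - 0.001471·V_1 = 0.01
Determinant D = (0.001582)(0.003046) - (-0.001471)(-0.001471) = 0.000002655
V_1 = [(0.0015)(0.003046) - (-0.001471)(0.01)]/D = 7.259 V
V_3 = [(0.001582)(0.01) - (0.0015)(-0.001471)]/D = 6.787 V
V_th = V_1 - V_3 = 7.259 - 6.787 = 0.4721 V
Step 2 — R_th: zero the source — replace V1 by a short circuit (node 2 merges into node 0) — and find the resistance seen between A (node 1) and B (node 3).
Reduce the network between node 1 (A) and node 3 (B) by series/parallel combination:
  Rp1 = R1 ‖ R2 (parallel, both between nodes 0 and 1) = 1/(1/10000 + 1/91000) = 9010 Ω
  Rp2 = R3 ‖ R4 (parallel, both between nodes 0 and 3) = 1/(1/1500 + 1/1100) = 634.6 Ω
  Rs1 = Rp1 + Rp2 (series, joined only at node 0) = 9010 + 634.6 = 9645 Ω
  Rp3 = R5 ‖ Rs1 (parallel, both between nodes 1 and 3) = 1/(1/680 + 1/9645) = 635.2 Ω
R_th = 635.2 Ω
I_n = V_th/R_th = 0.4721/635.2 = 0.0007433 A, and R_n = R_th = 635.2 Ω

Final answer: I_n = 0.0007433 A, R_n = 635.2 Ω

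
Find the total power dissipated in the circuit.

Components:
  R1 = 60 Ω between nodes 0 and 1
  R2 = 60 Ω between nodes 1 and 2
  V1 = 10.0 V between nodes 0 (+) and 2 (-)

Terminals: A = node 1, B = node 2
Nodal analysis, taking node 2 as the 0 V reference.
Source V1 fixes V_0 = 10 V.
KCL at each unknown node (sum of currents leaving = 0; resistances in Ω):
  Node 1: (V_1 - 10)/60 + (V_1 - 0)/60 = 0
Collecting terms: 0.03333 × V_1 = 0.1667  =>  V_1 = 5 V
Power in each resistor, P = (ΔV)²/R:
  P_R1 = (10 - 5)²/60 = 0.4167 W
  P_R2 = (5 - 0)²/60 = 0.4167 W
P_total = P_R1 + P_R2 = 0.8333 W

Final answer: 0.8333 W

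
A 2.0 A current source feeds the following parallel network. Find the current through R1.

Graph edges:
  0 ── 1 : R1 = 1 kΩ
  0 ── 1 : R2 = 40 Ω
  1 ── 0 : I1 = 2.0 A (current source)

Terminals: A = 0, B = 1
All resistors sit directly between nodes 0 and 1, so they are in parallel and share one voltage V; the full source current 2 A splits among them.
1/R_par = 1/1000 + 1/40 = 0.026 S  =>  R_par = 38.46 Ω
V = I × R_par = 2 × 38.46 = 76.92 V
I_R1 = V/R1 = 76.92/1000 = 0.07692 A

Final answer: 0.07692 A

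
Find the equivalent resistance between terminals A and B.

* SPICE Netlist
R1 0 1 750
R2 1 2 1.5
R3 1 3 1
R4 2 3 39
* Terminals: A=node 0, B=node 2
Reduce the network between node 0 (A) and node 2 (B) by series/parallel combination:
  Rs1 = R3 + R4 (series, joined only at node 3) = 1 + 39 = 40 Ω
  Rp1 = R2 ‖ Rs1 (parallel, both between nodes 1 and 2) = 1/(1/1.5 + 1/40) = 1.446 Ω
  Rs2 = R1 + Rp1 (series, joined only at node 1) = 750 + 1.446 = 751.4 Ω
R_eq = 751.4 Ω

Final answer: 751.4 Ω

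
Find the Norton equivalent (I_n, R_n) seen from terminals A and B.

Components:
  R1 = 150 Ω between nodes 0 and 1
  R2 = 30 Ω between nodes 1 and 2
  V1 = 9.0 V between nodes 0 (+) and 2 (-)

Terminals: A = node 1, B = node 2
Find the Thévenin equivalent first; then I_n = V_th/R_th and R_n = R_th.
Step 1 — V_th is the open-circuit voltage V_A - V_B (nothing connected across the terminals).
Nodal analysis, taking node 2 as the 0 V reference.
Source V1 fixes V_0 = 9 V.
KCL at each unknown node (sum of currents leaving = 0; resistances in Ω):
  Node 1: (V_1 - 9)/150 + (V_1 - 0)/30 = 0
Collecting terms: 0.04 × V_1 = 0.06  =>  V_1 = 1.5 V
V_th = V_1 - V_2 = 1.5 - 0 = 1.5 V
Step 2 — R_th: zero the source — replace V1 by a short circuit (node 2 merges into node 0) — and find the resistance seen between A (node 1) and B (node 0).
Reduce the network between node 1 (A) and node 0 (B) by series/parallel combination:
  Rp1 = R1 ‖ R2 (parallel, both between nodes 0 and 1) = 1/(1/150 + 1/30) = 25 Ω
R_th = 25 Ω
I_n = V_th/R_th = 1.5/25 = 0.06 A, and R_n = R_th = 25 Ω

Final answer: I_n = 0.06 A, R_n = 25 Ω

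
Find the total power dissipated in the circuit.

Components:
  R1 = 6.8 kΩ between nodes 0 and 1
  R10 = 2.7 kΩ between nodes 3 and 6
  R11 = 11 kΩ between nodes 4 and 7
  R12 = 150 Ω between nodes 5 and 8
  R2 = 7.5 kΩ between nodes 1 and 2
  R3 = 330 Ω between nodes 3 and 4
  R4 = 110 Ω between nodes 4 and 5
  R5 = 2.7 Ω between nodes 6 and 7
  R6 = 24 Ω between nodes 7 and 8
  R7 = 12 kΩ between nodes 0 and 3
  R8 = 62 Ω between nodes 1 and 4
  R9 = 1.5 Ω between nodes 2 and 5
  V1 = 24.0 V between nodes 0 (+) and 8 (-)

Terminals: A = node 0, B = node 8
Nodal analysis, taking node 8 as the 0 V reference.
Source V1 fixes V_0 = 24 V.
KCL at each unknown node (sum of currents leaving = 0; resistances in Ω):
  Node 1: (V_1 - 24)/6800 + (V_1 - V_2)/7500 + (V_1 - V_4)/62 = 0
  Node 2: (V_2 - V_1)/7500 + (V_2 - V_5)/1.5 = 0
  Node 3: (V_3 - V_4)/330 + (V_3 - 24)/12000 + (V_3 - V_6)/2700 = 0
  Node 4: (V_4 - V_3)/330 + (V_4 - V_5)/110 + (V_4 - V_1)/62 + (V_4 - V_7)/11000 = 0
  Node 5: (V_5 - V_4)/110 + (V_5 - V_2)/1.5 + (V_5 - 0)/150 = 0
  Node 6: (V_6 - V_7)/2.7 + (V_6 - V_3)/2700 = 0
  Node 7: (V_7 - V_6)/2.7 + (V_7 - 0)/24 + (V_7 - V_4)/11000 = 0
Collecting terms (coefficients in siemens):
  0.01641·V_1 - 0.0001333·V_2 - 0.01613·V_4 = 0.003529
  0.6668·V_2 - 0.0001333·V_1 - 0.6667·V_5 = 0
  0.003484·V_3 - 0.00303·V_4 - 0.0003704·V_6 = 0.002
  0.02834·V_4 - 0.01613·V_1 - 0.00303·V_3 - 0.009091·V_5 - 0.00009091·V_7 = 0
  0.6824·V_5 - 0.6667·V_2 - 0.009091·V_4 = 0
  0.3707·V_6 - 0.0003704·V_3 - 0.3704·V_7 = 0
  0.4121·V_7 - 0.00009091·V_4 - 0.3704·V_6 = 0
Solving these 7 simultaneous equations (Gaussian elimination) gives:
  V_1 = 1.364 V, V_2 = 0.6768 V, V_3 = 1.587 V, V_4 = 1.163 V
  V_5 = 0.6767 V, V_6 = 0.01802 V, V_7 = 0.01645 V
Power in each resistor, P = (ΔV)²/R:
  P_R1 = (24 - 1.364)²/6800 = 0.07535 W
  P_R2 = (1.364 - 0.6768)²/7500 = 0.00006288 W
  P_R3 = (1.587 - 1.163)²/330 = 0.0005462 W
  P_R4 = (1.163 - 0.6767)²/110 = 0.002149 W
  P_R5 = (0.01802 - 0.01645)²/2.7 = 0.0000009122 W
  P_R6 = (0.01645 - 0)²/24 = 0.00001128 W
  P_R7 = (24 - 1.587)²/12000 = 0.04186 W
  P_R8 = (1.364 - 1.163)²/62 = 0.0006498 W
  P_R9 = (0.6768 - 0.6767)²/1.5 = 0.00000001258 W
  P_R10 = (1.587 - 0.01802)²/2700 = 0.0009122 W
  P_R11 = (1.163 - 0.01645)²/11000 = 0.0001195 W
  P_R12 = (0.6767 - 0)²/150 = 0.003053 W
P_total = P_R1 + P_R2 + P_R3 + P_R4 + P_R5 + P_R6 + P_R7 + P_R8 + P_R9 + P_R10 + P_R11 + P_R12 = 0.1247 W

Final answer: 0.1247 W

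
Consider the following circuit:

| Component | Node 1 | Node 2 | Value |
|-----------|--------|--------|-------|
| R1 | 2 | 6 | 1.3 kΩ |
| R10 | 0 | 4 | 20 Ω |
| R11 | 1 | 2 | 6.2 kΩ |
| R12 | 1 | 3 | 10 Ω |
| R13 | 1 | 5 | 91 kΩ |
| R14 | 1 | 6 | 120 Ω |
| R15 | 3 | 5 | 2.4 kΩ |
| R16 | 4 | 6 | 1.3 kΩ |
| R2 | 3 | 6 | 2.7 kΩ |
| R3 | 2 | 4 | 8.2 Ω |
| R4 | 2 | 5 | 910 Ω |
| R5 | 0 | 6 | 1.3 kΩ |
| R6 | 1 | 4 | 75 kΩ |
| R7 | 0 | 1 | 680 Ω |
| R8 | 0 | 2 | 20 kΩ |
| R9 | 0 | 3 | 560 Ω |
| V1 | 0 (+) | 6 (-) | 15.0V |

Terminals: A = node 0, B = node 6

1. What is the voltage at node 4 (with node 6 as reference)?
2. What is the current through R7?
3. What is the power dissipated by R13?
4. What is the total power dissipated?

Nodal analysis, taking node 6 as the 0 V reference.
Source V1 fixes V_0 = 15 V.
KCL at each unknown node (sum of currents leaving = 0; resistances in Ω):
  Node 1: (V_1 - V_4)/75000 + (V_1 - 15)/680 + (V_1 - V_2)/6200 + (V_1 - V_3)/10 + (V_1 - V_5)/91000 + (V_1 - 0)/120 = 0
  Node 2: (V_2 - 0)/1300 + (V_2 - V_4)/8.2 + (V_2 - V_5)/910 + (V_2 - 15)/20000 + (V_2 - V_1)/6200 = 0
  Node 3: (V_3 - 0)/2700 + (V_3 - 15)/560 + (V_3 - V_1)/10 + (V_3 - V_5)/2400 = 0
  Node 4: (V_4 - V_2)/8.2 + (V_4 - V_1)/75000 + (V_4 - 15)/20 + (V_4 - 0)/1300 = 0
  Node 5: (V_5 - V_2)/910 + (V_5 - V_1)/91000 + (V_5 - V_3)/2400 = 0
Collecting terms (coefficients in siemens):
  0.11·V_1 - 0.0001613·V_2 - 0.1·V_3 - 0.00001333·V_4 - 0.00001099·V_5 = 0.02206
  0.124·V_2 - 0.0001613·V_1 - 0.122·V_4 - 0.001099·V_5 = 0.00075
  0.1026·V_3 - 0.1·V_1 - 0.0004167·V_5 = 0.02679
  0.1727·V_4 - 0.00001333·V_1 - 0.122·V_2 = 0.75
  0.001527·V_5 - 0.00001099·V_1 - 0.001099·V_2 - 0.0004167·V_3 = 0
Solving these 5 simultaneous equations (Gaussian elimination) gives:
  V_1 = 4.443 V, V_2 = 14.34 V, V_3 = 4.64 V, V_4 = 14.46 V
  V_5 = 11.62 V
Part 1:
  Read off the nodal solution: V_4 = 14.46 V
Part 2:
  I_R7 = (V_0 - V_1)/R7 = (15 - 4.443)/680 = 0.01553 A
  Magnitude: I_R7 = 0.01553 A
Part 3:
  I_R13 = (V_1 - V_5)/R13 = (4.443 - 11.62)/91000 = -0.00007885 A
  P_R13 = I_R13² × R13 = (-0.00007885)² × 91000 = 0.0005657 W
Part 4:
  Power in each resistor, P = (ΔV)²/R:
    P_R1 = (14.34 - 0)²/1300 = 0.1581 W
    P_R2 = (4.64 - 0)²/2700 = 0.007973 W
    P_R3 = (14.34 - 14.46)²/8.2 = 0.001989 W
    P_R4 = (14.34 - 11.62)²/910 = 0.008116 W
    P_R5 = (15 - 0)²/1300 = 0.1731 W
    P_R6 = (4.443 - 14.46)²/75000 = 0.001339 W
    P_R7 = (15 - 4.443)²/680 = 0.1639 W
    P_R8 = (15 - 14.34)²/20000 = 0.00002207 W
    P_R9 = (15 - 4.64)²/560 = 0.1917 W
    P_R10 = (15 - 14.46)²/20 = 0.0144 W
    P_R11 = (4.443 - 14.34)²/6200 = 0.01579 W
    P_R12 = (4.443 - 4.64)²/10 = 0.003877 W
    P_R13 = (4.443 - 11.62)²/91000 = 0.0005657 W
    P_R14 = (4.443 - 0)²/120 = 0.1645 W
    P_R15 = (4.64 - 11.62)²/2400 = 0.02029 W
    P_R16 = (14.46 - 0)²/1300 = 0.1609 W
  P_total = P_R1 + P_R2 + P_R3 + P_R4 + P_R5 + P_R6 + P_R7 + P_R8 + P_R9 + P_R10 + P_R11 + P_R12 + P_R13 + P_R14 + P_R15 + P_R16 = 1.086 W

Final answers:
1. V_4 = 14.46 V
2. I_R7 = 0.01553 A
3. P_R13 = 0.0005657 W
4. P_total = 1.086 W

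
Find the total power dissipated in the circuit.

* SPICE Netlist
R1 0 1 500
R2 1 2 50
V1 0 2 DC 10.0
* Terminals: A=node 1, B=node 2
Nodal analysis, taking node 2 as the 0 V reference.
Source V1 fixes V_0 = 10 V.
KCL at each unknown node (sum of currents leaving = 0; resistances in Ω):
  Node 1: (V_1 - 10)/500 + (V_1 - 0)/50 = 0
Collecting terms: 0.022 × V_1 = 0.02  =>  V_1 = 0.9091 V
Power in each resistor, P = (ΔV)²/R:
  P_R1 = (10 - 0.9091)²/500 = 0.1653 W
  P_R2 = (0.9091 - 0)²/50 = 0.01653 W
P_total = P_R1 + P_R2 = 0.1818 W

Final answer: 0.1818 W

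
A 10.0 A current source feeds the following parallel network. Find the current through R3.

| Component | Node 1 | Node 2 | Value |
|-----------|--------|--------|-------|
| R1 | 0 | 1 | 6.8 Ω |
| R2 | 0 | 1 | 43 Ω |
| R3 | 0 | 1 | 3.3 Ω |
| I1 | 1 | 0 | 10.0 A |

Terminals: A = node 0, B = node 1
All resistors sit directly between nodes 0 and 1, so they are in parallel and share one voltage V; the full source current 10 A splits among them.
1/R_par = 1/6.8 + 1/43 + 1/3.3 = 0.4733 S  =>  R_par = 2.113 Ω
V = I × R_par = 10 × 2.113 = 21.13 V
I_R3 = V/R3 = 21.13/3.3 = 6.402 A

Final answer: 6.402 A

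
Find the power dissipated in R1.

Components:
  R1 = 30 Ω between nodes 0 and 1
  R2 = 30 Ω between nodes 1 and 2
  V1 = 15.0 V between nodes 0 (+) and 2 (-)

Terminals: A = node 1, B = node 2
Nodal analysis, taking node 2 as the 0 V reference.
Source V1 fixes V_0 = 15 V.
KCL at each unknown node (sum of currents leaving = 0; resistances in Ω):
  Node 1: (V_1 - 15)/30 + (V_1 - 0)/30 = 0
Collecting terms: 0.06667 × V_1 = 0.5  =>  V_1 = 7.5 V
I_R1 = (V_0 - V_1)/R1 = (15 - 7.5)/30 = 0.25 A
P_R1 = I_R1² × R1 = (0.25)² × 30 = 1.875 W

Final answer: 1.875 W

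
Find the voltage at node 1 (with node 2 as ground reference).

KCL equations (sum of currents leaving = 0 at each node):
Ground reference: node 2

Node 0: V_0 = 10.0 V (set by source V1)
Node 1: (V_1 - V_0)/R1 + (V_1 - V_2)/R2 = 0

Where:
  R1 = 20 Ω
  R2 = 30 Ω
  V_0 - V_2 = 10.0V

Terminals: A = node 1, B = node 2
Nodal analysis, taking node 2 as the 0 V reference.
Source V1 fixes V_0 = 10 V.
KCL at each unknown node (sum of currents leaving = 0; resistances in Ω):
  Node 1: (V_1 - 10)/20 + (V_1 - 0)/30 = 0
Collecting terms: 0.08333 × V_1 = 0.5  =>  V_1 = 6 V
The requested potential is V_1 = 6 V.

Final answer: V_1 = 6 V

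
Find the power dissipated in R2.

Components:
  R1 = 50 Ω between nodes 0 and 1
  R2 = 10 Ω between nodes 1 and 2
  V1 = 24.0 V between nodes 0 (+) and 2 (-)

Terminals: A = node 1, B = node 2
Nodal analysis, taking node 2 as the 0 V reference.
Source V1 fixes V_0 = 24 V.
KCL at each unknown node (sum of currents leaving = 0; resistances in Ω):
  Node 1: (V_1 - 24)/50 + (V_1 - 0)/10 = 0
Collecting terms: 0.12 × V_1 = 0.48  =>  V_1 = 4 V
I_R2 = (V_1 - V_2)/R2 = (4 - 0)/10 = 0.4 A
P_R2 = I_R2² × R2 = (0.4)² × 10 = 1.6 W

Final answer: 1.6 W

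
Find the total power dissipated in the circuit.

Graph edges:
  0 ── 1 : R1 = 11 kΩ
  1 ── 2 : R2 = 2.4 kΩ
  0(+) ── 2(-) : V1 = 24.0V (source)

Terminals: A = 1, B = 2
Nodal analysis, taking node 2 as the 0 V reference.
Source V1 fixes V_0 = 24 V.
KCL at each unknown node (sum of currents leaving = 0; resistances in Ω):
  Node 1: (V_1 - 24)/11000 + (V_1 - 0)/2400 = 0
Collecting terms: 0.0005076 × V_1 = 0.002182  =>  V_1 = 4.299 V
Power in each resistor, P = (ΔV)²/R:
  P_R1 = (24 - 4.299)²/11000 = 0.03529 W
  P_R2 = (4.299 - 0)²/2400 = 0.007699 W
P_total = P_R1 + P_R2 = 0.04299 W

Final answer: 0.04299 W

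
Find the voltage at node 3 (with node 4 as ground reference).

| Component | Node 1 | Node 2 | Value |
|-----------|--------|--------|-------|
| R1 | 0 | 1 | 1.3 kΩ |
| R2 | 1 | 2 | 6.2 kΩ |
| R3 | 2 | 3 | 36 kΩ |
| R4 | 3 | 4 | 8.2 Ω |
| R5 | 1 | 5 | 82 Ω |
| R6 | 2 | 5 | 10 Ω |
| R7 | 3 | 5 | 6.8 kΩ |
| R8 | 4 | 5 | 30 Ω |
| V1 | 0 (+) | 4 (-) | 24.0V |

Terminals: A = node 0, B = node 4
Nodal analysis, taking node 4 as the 0 V reference.
Source V1 fixes V_0 = 24 V.
KCL at each unknown node (sum of currents leaving = 0; resistances in Ω):
  Node 1: (V_1 - 24)/1300 + (V_1 - V_2)/6200 + (V_1 - V_5)/82 = 0
  Node 2: (V_2 - V_1)/6200 + (V_2 - V_3)/36000 + (V_2 - V_5)/10 = 0
  Node 3: (V_3 - V_2)/36000 + (V_3 - 0)/8.2 + (V_3 - V_5)/6800 = 0
  Node 5: (V_5 - V_1)/82 + (V_5 - V_2)/10 + (V_5 - V_3)/6800 + (V_5 - 0)/30 = 0
Collecting terms (coefficients in siemens):
  0.01313·V_1 - 0.0001613·V_2 - 0.0122·V_5 = 0.01846
  0.1002·V_2 - 0.0001613·V_1 - 0.00002778·V_3 - 0.1·V_5 = 0
  0.1221·V_3 - 0.00002778·V_2 - 0.0001471·V_5 = 0
  0.1457·V_5 - 0.0122·V_1 - 0.1·V_2 - 0.0001471·V_3 = 0
Solving these 4 simultaneous equations (Gaussian elimination) gives:
  V_1 = 1.884 V, V_2 = 0.5098 V, V_3 = 0.0007273 V, V_5 = 0.5077 V
The requested potential is V_3 = 0.0007273 V.

Final answer: V_3 = 0.0007273 V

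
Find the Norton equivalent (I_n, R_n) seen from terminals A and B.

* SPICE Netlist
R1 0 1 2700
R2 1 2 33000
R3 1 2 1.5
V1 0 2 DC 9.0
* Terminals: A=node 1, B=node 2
Find the Thévenin equivalent first; then I_n = V_th/R_th and R_n = R_th.
Step 1 — V_th is the open-circuit voltage V_A - V_B (nothing connected across the terminals).
Nodal analysis, taking node 2 as the 0 V reference.
Source V1 fixes V_0 = 9 V.
KCL at each unknown node (sum of currents leaving = 0; resistances in Ω):
  Node 1: (V_1 - 9)/2700 + (V_1 - 0)/33000 + (V_1 - 0)/1.5 = 0
Collecting terms: 0.6671 × V_1 = 0.003333  =>  V_1 = 0.004997 V
V_th = V_1 - V_2 = 0.004997 - 0 = 0.004997 V
Step 2 — R_th: zero the source — replace V1 by a short circuit (node 2 merges into node 0) — and find the resistance seen between A (node 1) and B (node 0).
Reduce the network between node 1 (A) and node 0 (B) by series/parallel combination:
  Rp1 = R1 ‖ R2 ‖ R3 (parallel, all between nodes 0 and 1) = 1/(1/2700 + 1/33000 + 1/1.5) = 1.499 Ω
R_th = 1.499 Ω
I_n = V_th/R_th = 0.004997/1.499 = 0.003333 A, and R_n = R_th = 1.499 Ω

Final answer: I_n = 0.003333 A, R_n = 1.499 Ω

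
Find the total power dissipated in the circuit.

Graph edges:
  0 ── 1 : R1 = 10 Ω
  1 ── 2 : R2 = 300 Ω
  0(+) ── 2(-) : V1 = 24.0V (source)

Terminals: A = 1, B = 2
Nodal analysis, taking node 2 as the 0 V reference.
Source V1 fixes V_0 = 24 V.
KCL at each unknown node (sum of currents leaving = 0; resistances in Ω):
  Node 1: (V_1 - 24)/10 + (V_1 - 0)/300 = 0
Collecting terms: 0.1033 × V_1 = 2.4  =>  V_1 = 23.23 V
Power in each resistor, P = (ΔV)²/R:
  P_R1 = (24 - 23.23)²/10 = 0.05994 W
  P_R2 = (23.23 - 0)²/300 = 1.798 W
P_total = P_R1 + P_R2 = 1.858 W

Final answer: 1.858 W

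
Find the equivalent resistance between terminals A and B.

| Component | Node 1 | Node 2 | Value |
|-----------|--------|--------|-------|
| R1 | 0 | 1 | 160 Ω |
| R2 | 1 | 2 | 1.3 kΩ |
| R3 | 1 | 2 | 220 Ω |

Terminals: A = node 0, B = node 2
Reduce the network between node 0 (A) and node 2 (B) by series/parallel combination:
  Rp1 = R2 ‖ R3 (parallel, both between nodes 1 and 2) = 1/(1/1300 + 1/220) = 188.2 Ω
  Rs1 = R1 + Rp1 (series, joined only at node 1) = 160 + 188.2 = 348.2 Ω
R_eq = 348.2 Ω

Final answer: 348.2 Ω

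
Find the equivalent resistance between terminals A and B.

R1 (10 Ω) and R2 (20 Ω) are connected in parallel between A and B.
Reduce the network between node 0 (A) and node 1 (B) by series/parallel combination:
  Rp1 = R1 ‖ R2 (parallel, both between nodes 0 and 1) = 1/(1/10 + 1/20) = 6.667 Ω
R_eq = 6.667 Ω

Final answer: 6.667 Ω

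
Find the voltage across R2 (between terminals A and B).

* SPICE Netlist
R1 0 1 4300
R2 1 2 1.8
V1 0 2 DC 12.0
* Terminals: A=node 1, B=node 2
R1 and R2 are in series across V1 (node 0 → node 1 → node 2), and the output A–B is taken across R2, so this is a voltage divider.
Series current: I = V1/(R1 + R2) = 12/(4300 + 1.8) = 12/4302 = 0.00279 A
V_R2 = I × R2 = V1 × R2/(R1 + R2) = 12 × 1.8/4302 = 0.005021 V

Final answer: 0.005021 V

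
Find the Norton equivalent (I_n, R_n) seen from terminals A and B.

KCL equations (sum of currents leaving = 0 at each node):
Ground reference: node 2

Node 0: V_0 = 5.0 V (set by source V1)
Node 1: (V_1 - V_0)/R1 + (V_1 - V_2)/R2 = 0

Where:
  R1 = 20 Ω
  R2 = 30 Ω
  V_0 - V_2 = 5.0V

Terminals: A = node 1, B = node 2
Find the Thévenin equivalent first; then I_n = V_th/R_th and R_n = R_th.
Step 1 — V_th is the open-circuit voltage V_A - V_B (nothing connected across the terminals).
Nodal analysis, taking node 2 as the 0 V reference.
Source V1 fixes V_0 = 5 V.
KCL at each unknown node (sum of currents leaving = 0; resistances in Ω):
  Node 1: (V_1 - 5)/20 + (V_1 - 0)/30 = 0
Collecting terms: 0.08333 × V_1 = 0.25  =>  V_1 = 3 V
V_th = V_1 - V_2 = 3 - 0 = 3 V
Step 2 — R_th: zero the source — replace V1 by a short circuit (node 2 merges into node 0) — and find the resistance seen between A (node 1) and B (node 0).
Reduce the network between node 1 (A) and node 0 (B) by series/parallel combination:
  Rp1 = R1 ‖ R2 (parallel, both between nodes 0 and 1) = 1/(1/20 + 1/30) = 12 Ω
R_th = 12 Ω
I_n = V_th/R_th = 3/12 = 0.25 A, and R_n = R_th = 12 Ω

Final answer: I_n = 0.25 A, R_n = 12 Ω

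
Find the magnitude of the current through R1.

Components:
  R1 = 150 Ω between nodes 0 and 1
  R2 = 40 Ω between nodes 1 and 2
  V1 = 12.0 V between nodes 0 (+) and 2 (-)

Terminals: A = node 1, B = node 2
Nodal analysis, taking node 2 as the 0 V reference.
Source V1 fixes V_0 = 12 V.
KCL at each unknown node (sum of currents leaving = 0; resistances in Ω):
  Node 1: (V_1 - 12)/150 + (V_1 - 0)/40 = 0
Collecting terms: 0.03167 × V_1 = 0.08  =>  V_1 = 2.526 V
I_R1 = (V_0 - V_1)/R1 = (12 - 2.526)/150 = 0.06316 A
|I_R1| = 0.06316 A

Final answer: |I_R1| = 0.06316 A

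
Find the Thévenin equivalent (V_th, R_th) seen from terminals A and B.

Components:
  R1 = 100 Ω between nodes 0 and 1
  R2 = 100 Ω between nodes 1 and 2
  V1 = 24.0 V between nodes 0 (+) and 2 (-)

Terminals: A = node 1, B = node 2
Step 1 — V_th is the open-circuit voltage V_A - V_B (nothing connected across the terminals).
Nodal analysis, taking node 2 as the 0 V reference.
Source V1 fixes V_0 = 24 V.
KCL at each unknown node (sum of currents leaving = 0; resistances in Ω):
  Node 1: (V_1 - 24)/100 + (V_1 - 0)/100 = 0
Collecting terms: 0.02 × V_1 = 0.24  =>  V_1 = 12 V
V_th = V_1 - V_2 = 12 - 0 = 12 V
Step 2 — R_th: zero the source — replace V1 by a short circuit (node 2 merges into node 0) — and find the resistance seen between A (node 1) and B (node 0).
Reduce the network between node 1 (A) and node 0 (B) by series/parallel combination:
  Rp1 = R1 ‖ R2 (parallel, both between nodes 0 and 1) = 1/(1/100 + 1/100) = 50 Ω
R_th = 50 Ω

Final answer: V_th = 12 V, R_th = 50 Ω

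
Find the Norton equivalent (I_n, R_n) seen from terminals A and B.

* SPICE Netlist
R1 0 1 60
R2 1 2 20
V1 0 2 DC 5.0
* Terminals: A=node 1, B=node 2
Find the Thévenin equivalent first; then I_n = V_th/R_th and R_n = R_th.
Step 1 — V_th is the open-circuit voltage V_A - V_B (nothing connected across the terminals).
Nodal analysis, taking node 2 as the 0 V reference.
Source V1 fixes V_0 = 5 V.
KCL at each unknown node (sum of currents leaving = 0; resistances in Ω):
  Node 1: (V_1 - 5)/60 + (V_1 - 0)/20 = 0
Collecting terms: 0.06667 × V_1 = 0.08333  =>  V_1 = 1.25 V
V_th = V_1 - V_2 = 1.25 - 0 = 1.25 V
Step 2 — R_th: zero the source — replace V1 by a short circuit (node 2 merges into node 0) — and find the resistance seen between A (node 1) and B (node 0).
Reduce the network between node 1 (A) and node 0 (B) by series/parallel combination:
  Rp1 = R1 ‖ R2 (parallel, both between nodes 0 and 1) = 1/(1/60 + 1/20) = 15 Ω
R_th = 15 Ω
I_n = V_th/R_th = 1.25/15 = 0.08333 A, and R_n = R_th = 15 Ω

Final answer: I_n = 0.08333 A, R_n = 15 Ω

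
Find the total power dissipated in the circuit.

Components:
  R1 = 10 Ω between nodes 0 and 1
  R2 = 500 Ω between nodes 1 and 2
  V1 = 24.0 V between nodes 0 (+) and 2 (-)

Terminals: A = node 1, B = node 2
Nodal analysis, taking node 2 as the 0 V reference.
Source V1 fixes V_0 = 24 V.
KCL at each unknown node (sum of currents leaving = 0; resistances in Ω):
  Node 1: (V_1 - 24)/10 + (V_1 - 0)/500 = 0
Collecting terms: 0.102 × V_1 = 2.4  =>  V_1 = 23.53 V
Power in each resistor, P = (ΔV)²/R:
  P_R1 = (24 - 23.53)²/10 = 0.02215 W
  P_R2 = (23.53 - 0)²/500 = 1.107 W
P_total = P_R1 + P_R2 = 1.129 W

Final answer: 1.129 W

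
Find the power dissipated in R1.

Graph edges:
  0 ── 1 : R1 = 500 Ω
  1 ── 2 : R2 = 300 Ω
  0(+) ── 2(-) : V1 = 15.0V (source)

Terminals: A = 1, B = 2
Nodal analysis, taking node 2 as the 0 V reference.
Source V1 fixes V_0 = 15 V.
KCL at each unknown node (sum of currents leaving = 0; resistances in Ω):
  Node 1: (V_1 - 15)/500 + (V_1 - 0)/300 = 0
Collecting terms: 0.005333 × V_1 = 0.03  =>  V_1 = 5.625 V
I_R1 = (V_0 - V_1)/R1 = (15 - 5.625)/500 = 0.01875 A
P_R1 = I_R1² × R1 = (0.01875)² × 500 = 0.1758 W

Final answer: 0.1758 W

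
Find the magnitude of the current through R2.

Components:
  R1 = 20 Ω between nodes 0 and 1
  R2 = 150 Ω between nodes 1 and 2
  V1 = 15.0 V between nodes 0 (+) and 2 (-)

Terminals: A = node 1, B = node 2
Nodal analysis, taking node 2 as the 0 V reference.
Source V1 fixes V_0 = 15 V.
KCL at each unknown node (sum of currents leaving = 0; resistances in Ω):
  Node 1: (V_1 - 15)/20 + (V_1 - 0)/150 = 0
Collecting terms: 0.05667 × V_1 = 0.75  =>  V_1 = 13.24 V
I_R2 = (V_1 - V_2)/R2 = (13.24 - 0)/150 = 0.08824 A
|I_R2| = 0.08824 A

Final answer: |I_R2| = 0.08824 A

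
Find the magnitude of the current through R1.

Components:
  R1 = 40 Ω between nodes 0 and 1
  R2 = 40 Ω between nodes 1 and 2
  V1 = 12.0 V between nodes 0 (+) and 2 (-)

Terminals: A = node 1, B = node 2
Nodal analysis, taking node 2 as the 0 V reference.
Source V1 fixes V_0 = 12 V.
KCL at each unknown node (sum of currents leaving = 0; resistances in Ω):
  Node 1: (V_1 - 12)/40 + (V_1 - 0)/40 = 0
Collecting terms: 0.05 × V_1 = 0.3  =>  V_1 = 6 V
I_R1 = (V_0 - V_1)/R1 = (12 - 6)/40 = 0.15 A
|I_R1| = 0.15 A

Final answer: |I_R1| = 0.15 A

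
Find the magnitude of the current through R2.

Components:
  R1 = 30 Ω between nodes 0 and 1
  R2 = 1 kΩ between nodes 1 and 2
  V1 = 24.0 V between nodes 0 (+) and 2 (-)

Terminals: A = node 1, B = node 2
Nodal analysis, taking node 2 as the 0 V reference.
Source V1 fixes V_0 = 24 V.
KCL at each unknown node (sum of currents leaving = 0; resistances in Ω):
  Node 1: (V_1 - 24)/30 + (V_1 - 0)/1000 = 0
Collecting terms: 0.03433 × V_1 = 0.8  =>  V_1 = 23.3 V
I_R2 = (V_1 - V_2)/R2 = (23.3 - 0)/1000 = 0.0233 A
|I_R2| = 0.0233 A

Final answer: |I_R2| = 0.0233 A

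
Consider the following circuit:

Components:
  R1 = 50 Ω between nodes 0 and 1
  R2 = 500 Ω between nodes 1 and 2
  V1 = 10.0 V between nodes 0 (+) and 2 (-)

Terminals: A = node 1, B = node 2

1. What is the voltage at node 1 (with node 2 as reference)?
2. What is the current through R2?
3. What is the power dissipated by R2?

Nodal analysis, taking node 2 as the 0 V reference.
Source V1 fixes V_0 = 10 V.
KCL at each unknown node (sum of currents leaving = 0; resistances in Ω):
  Node 1: (V_1 - 10)/50 + (V_1 - 0)/500 = 0
Collecting terms: 0.022 × V_1 = 0.2  =>  V_1 = 9.091 V
Part 1:
  Read off the nodal solution: V_1 = 9.091 V
Part 2:
  I_R2 = (V_1 - V_2)/R2 = (9.091 - 0)/500 = 0.01818 A
  Magnitude: I_R2 = 0.01818 A
Part 3:
  I_R2 = (V_1 - V_2)/R2 = (9.091 - 0)/500 = 0.01818 A
  P_R2 = I_R2² × R2 = (0.01818)² × 500 = 0.1653 W

Final answers:
1. V_1 = 9.091 V
2. I_R2 = 0.01818 A
3. P_R2 = 0.1653 W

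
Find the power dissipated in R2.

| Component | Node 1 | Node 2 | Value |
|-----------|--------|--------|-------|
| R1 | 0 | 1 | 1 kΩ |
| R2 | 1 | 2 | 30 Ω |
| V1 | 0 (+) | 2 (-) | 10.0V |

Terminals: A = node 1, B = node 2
Nodal analysis, taking node 2 as the 0 V reference.
Source V1 fixes V_0 = 10 V.
KCL at each unknown node (sum of currents leaving = 0; resistances in Ω):
  Node 1: (V_1 - 10)/1000 + (V_1 - 0)/30 = 0
Collecting terms: 0.03433 × V_1 = 0.01  =>  V_1 = 0.2913 V
I_R2 = (V_1 - V_2)/R2 = (0.2913 - 0)/30 = 0.009709 A
P_R2 = I_R2² × R2 = (0.009709)² × 30 = 0.002828 W

Final answer: 0.002828 W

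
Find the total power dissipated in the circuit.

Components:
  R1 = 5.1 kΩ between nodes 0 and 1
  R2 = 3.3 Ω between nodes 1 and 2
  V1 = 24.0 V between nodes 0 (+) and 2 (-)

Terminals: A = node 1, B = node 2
Nodal analysis, taking node 2 as the 0 V reference.
Source V1 fixes V_0 = 24 V.
KCL at each unknown node (sum of currents leaving = 0; resistances in Ω):
  Node 1: (V_1 - 24)/5100 + (V_1 - 0)/3.3 = 0
Collecting terms: 0.3032 × V_1 = 0.004706  =>  V_1 = 0.01552 V
Power in each resistor, P = (ΔV)²/R:
  P_R1 = (24 - 0.01552)²/5100 = 0.1128 W
  P_R2 = (0.01552 - 0)²/3.3 = 0.00007299 W
P_total = P_R1 + P_R2 = 0.1129 W

Final answer: 0.1129 W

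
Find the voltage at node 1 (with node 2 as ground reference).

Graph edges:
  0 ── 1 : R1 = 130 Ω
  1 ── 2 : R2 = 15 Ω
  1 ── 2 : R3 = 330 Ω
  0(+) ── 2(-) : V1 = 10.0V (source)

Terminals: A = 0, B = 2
Nodal analysis, taking node 2 as the 0 V reference.
Source V1 fixes V_0 = 10 V.
KCL at each unknown node (sum of currents leaving = 0; resistances in Ω):
  Node 1: (V_1 - 10)/130 + (V_1 - 0)/15 + (V_1 - 0)/330 = 0
Collecting terms: 0.07739 × V_1 = 0.07692  =>  V_1 = 0.994 V
The requested potential is V_1 = 0.994 V.

Final answer: V_1 = 0.994 V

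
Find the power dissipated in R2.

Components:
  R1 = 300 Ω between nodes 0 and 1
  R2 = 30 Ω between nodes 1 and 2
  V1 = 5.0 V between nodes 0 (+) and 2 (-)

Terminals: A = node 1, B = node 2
Nodal analysis, taking node 2 as the 0 V reference.
Source V1 fixes V_0 = 5 V.
KCL at each unknown node (sum of currents leaving = 0; resistances in Ω):
  Node 1: (V_1 - 5)/300 + (V_1 - 0)/30 = 0
Collecting terms: 0.03667 × V_1 = 0.01667  =>  V_1 = 0.4545 V
I_R2 = (V_1 - V_2)/R2 = (0.4545 - 0)/30 = 0.01515 A
P_R2 = I_R2² × R2 = (0.01515)² × 30 = 0.006887 W

Final answer: 0.006887 W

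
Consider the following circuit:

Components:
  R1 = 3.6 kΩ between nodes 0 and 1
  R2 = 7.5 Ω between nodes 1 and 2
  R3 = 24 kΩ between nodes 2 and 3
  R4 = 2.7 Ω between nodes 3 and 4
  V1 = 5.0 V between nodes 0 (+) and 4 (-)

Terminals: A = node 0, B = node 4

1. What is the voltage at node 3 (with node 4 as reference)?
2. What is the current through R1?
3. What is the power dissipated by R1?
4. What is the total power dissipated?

Nodal analysis, taking node 4 as the 0 V reference.
Source V1 fixes V_0 = 5 V.
KCL at each unknown node (sum of currents leaving = 0; resistances in Ω):
  Node 1: (V_1 - 5)/3600 + (V_1 - V_2)/7.5 = 0
  Node 2: (V_2 - V_1)/7.5 + (V_2 - V_3)/24000 = 0
  Node 3: (V_3 - V_2)/24000 + (V_3 - 0)/2.7 = 0
Collecting terms (coefficients in siemens):
  0.1336·V_1 - 0.1333·V_2 = 0.001389
  0.1334·V_2 - 0.1333·V_1 - 0.00004167·V_3 = 0
  0.3704·V_3 - 0.00004167·V_2 = 0
Solving these 3 simultaneous equations (Gaussian elimination) gives:
  V_1 = 4.348 V, V_2 = 4.347 V, V_3 = 0.0004889 V
Part 1:
  Read off the nodal solution: V_3 = 0.0004889 V
Part 2:
  I_R1 = (V_0 - V_1)/R1 = (5 - 4.348)/3600 = 0.0001811 A
  Magnitude: I_R1 = 0.0001811 A
Part 3:
  I_R1 = (V_0 - V_1)/R1 = (5 - 4.348)/3600 = 0.0001811 A
  P_R1 = I_R1² × R1 = (0.0001811)² × 3600 = 0.0001181 W
Part 4:
  Power in each resistor, P = (ΔV)²/R:
    P_R1 = (5 - 4.348)²/3600 = 0.0001181 W
    P_R2 = (4.348 - 4.347)²/7.5 = 0.000000246 W
    P_R3 = (4.347 - 0.0004889)²/24000 = 0.0007871 W
    P_R4 = (0.0004889 - 0)²/2.7 = 0.00000008855 W
  P_total = P_R1 + P_R2 + P_R3 + P_R4 = 0.0009055 W

Final answers:
1. V_3 = 0.0004889 V
2. I_R1 = 0.0001811 A
3. P_R1 = 0.0001181 W
4. P_total = 0.0009055 W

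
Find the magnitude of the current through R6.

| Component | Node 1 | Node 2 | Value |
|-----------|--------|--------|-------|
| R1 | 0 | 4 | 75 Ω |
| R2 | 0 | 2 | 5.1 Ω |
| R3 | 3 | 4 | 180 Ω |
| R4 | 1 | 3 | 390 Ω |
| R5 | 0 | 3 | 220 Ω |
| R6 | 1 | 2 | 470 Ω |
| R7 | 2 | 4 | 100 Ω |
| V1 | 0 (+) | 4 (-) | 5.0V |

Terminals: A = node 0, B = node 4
Nodal analysis, taking node 4 as the 0 V reference.
Source V1 fixes V_0 = 5 V.
KCL at each unknown node (sum of currents leaving = 0; resistances in Ω):
  Node 1: (V_1 - V_3)/390 + (V_1 - V_2)/470 = 0
  Node 2: (V_2 - 5)/5.1 + (V_2 - V_1)/470 + (V_2 - 0)/100 = 0
  Node 3: (V_3 - 0)/180 + (V_3 - V_1)/390 + (V_3 - 5)/220 = 0
Collecting terms (coefficients in siemens):
  0.004692·V_1 - 0.002128·V_2 - 0.002564·V_3 = 0
  0.2082·V_2 - 0.002128·V_1 = 0.9804
  0.01267·V_3 - 0.002564·V_1 = 0.02273
Solving these 3 simultaneous equations (Gaussian elimination) gives:
  V_1 = 3.522 V, V_2 = 4.745 V, V_3 = 2.508 V
I_R6 = (V_1 - V_2)/R6 = (3.522 - 4.745)/470 = -0.002601 A
|I_R6| = 0.002601 A

Final answer: |I_R6| = 0.002601 A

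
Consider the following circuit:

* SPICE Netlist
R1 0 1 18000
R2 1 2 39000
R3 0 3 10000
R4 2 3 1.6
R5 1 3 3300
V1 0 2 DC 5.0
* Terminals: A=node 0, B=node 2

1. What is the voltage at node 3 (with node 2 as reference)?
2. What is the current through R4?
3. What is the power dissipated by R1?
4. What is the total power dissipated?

Nodal analysis, taking node 2 as the 0 V reference.
Source V1 fixes V_0 = 5 V.
KCL at each unknown node (sum of currents leaving = 0; resistances in Ω):
  Node 1: (V_1 - 5)/18000 + (V_1 - 0)/39000 + (V_1 - V_3)/3300 = 0
  Node 3: (V_3 - 5)/10000 + (V_3 - 0)/1.6 + (V_3 - V_1)/3300 = 0
Collecting terms (coefficients in siemens):
  0.0003842·V_1 - 0.000303·V_3 = 0.0002778
  0.6254·V_3 - 0.000303·V_1 = 0.0005
Determinant D = (0.0003842)(0.6254) - (-0.000303)(-0.000303) = 0.0002402
V_1 = [(0.0002778)(0.6254) - (-0.000303)(0.0005)]/D = 0.7239 V
V_3 = [(0.0003842)(0.0005) - (0.0002778)(-0.000303)]/D = 0.00115 V
Part 1:
  Read off the nodal solution: V_3 = 0.00115 V
Part 2:
  I_R4 = (V_2 - V_3)/R4 = (0 - 0.00115)/1.6 = -0.0007189 A
  Magnitude: I_R4 = 0.0007189 A
Part 3:
  I_R1 = (V_0 - V_1)/R1 = (5 - 0.7239)/18000 = 0.0002376 A
  P_R1 = I_R1² × R1 = (0.0002376)² × 18000 = 0.001016 W
Part 4:
  Power in each resistor, P = (ΔV)²/R:
    P_R1 = (5 - 0.7239)²/18000 = 0.001016 W
    P_R2 = (0.7239 - 0)²/39000 = 0.00001344 W
    P_R3 = (5 - 0.00115)²/10000 = 0.002499 W
    P_R4 = (0 - 0.00115)²/1.6 = 0.0000008269 W
    P_R5 = (0.7239 - 0.00115)²/3300 = 0.0001583 W
  P_total = P_R1 + P_R2 + P_R3 + P_R4 + P_R5 = 0.003687 W

Final answers:
1. V_3 = 0.00115 V
2. I_R4 = 0.0007189 A
3. P_R1 = 0.001016 W
4. P_total = 0.003687 W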